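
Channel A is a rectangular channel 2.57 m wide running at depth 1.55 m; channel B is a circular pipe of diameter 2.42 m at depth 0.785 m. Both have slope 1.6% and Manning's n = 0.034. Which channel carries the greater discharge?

Channel A: Flow area A = b·y = 2.57 × 1.55 = 3.983 m². Wetted perimeter P = b + 2y = 2.57 + 2×1.55 = 5.67 m. Hydraulic radius R = A/P = 3.983/5.67 = 0.7026 m. Q_A = (1/0.034)·3.983·0.7026^(2/3)·√0.016 = 11.71 m³/s.
Channel B: For a circular section of diameter D = 2.42 m at depth y = 0.785 m, the central angle is θ = 2 arccos(1 − 2y/D) = 2.424 rad. Then A = (D²/8)(θ − sin θ) = 1.293 m² and P = Dθ/2 = 2.933 m. Hydraulic radius R = A/P = 1.293/2.933 = 0.4408 m. Q_B = (1/0.034)·1.293·0.4408^(2/3)·√0.016 = 2.786 m³/s.
Q_A = 11.71 m³/s vs Q_B = 2.786 m³/s, so channel A carries more.

channel A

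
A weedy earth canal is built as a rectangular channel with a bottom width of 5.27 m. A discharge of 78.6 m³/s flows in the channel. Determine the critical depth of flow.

For a rectangular channel, critical depth y_c = (q²/g)^(1/3) where q = Q/b = 78.6/5.27 = 14.91 m²/s.
So y_c = (14.91²/9.81)^(1/3) = 2.83 m.

y_c = 2.83 m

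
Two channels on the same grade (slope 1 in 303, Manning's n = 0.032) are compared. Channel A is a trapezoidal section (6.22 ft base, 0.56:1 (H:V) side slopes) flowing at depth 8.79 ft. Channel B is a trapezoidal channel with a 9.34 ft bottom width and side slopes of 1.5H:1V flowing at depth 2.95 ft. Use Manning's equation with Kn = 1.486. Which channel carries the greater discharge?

channel A

Channel A: With bottom width b = 6.22 ft and side slope z = 0.56: A = (b + zy)y = (6.22 + 0.56×8.79)×8.79 = 97.94 ft²; P = b + 2y√(1+z²) = 6.22 + 2×8.79×1.146 = 26.37 ft. Hydraulic radius R = A/P = 97.94/26.37 = 3.714 ft. Q_A = (1.486/0.032)·97.94·3.714^(2/3)·√0.0033 = 626.7 ft³/s.
Channel B: With bottom width b = 9.34 ft and side slope z = 1.5: A = (b + zy)y = (9.34 + 1.5×2.95)×2.95 = 40.61 ft²; P = b + 2y√(1+z²) = 9.34 + 2×2.95×1.803 = 19.98 ft. Hydraulic radius R = A/P = 40.61/19.98 = 2.033 ft. Q_B = (1.486/0.032)·40.61·2.033^(2/3)·√0.0033 = 173.8 ft³/s.
Q_A = 626.7 ft³/s vs Q_B = 173.8 ft³/s, so channel A carries more.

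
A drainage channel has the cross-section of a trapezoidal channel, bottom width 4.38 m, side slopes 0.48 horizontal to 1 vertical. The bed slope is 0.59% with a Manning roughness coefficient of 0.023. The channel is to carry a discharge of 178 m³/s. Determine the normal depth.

y_n = 4.81 m

Manning's equation rearranged: A R^(2/3) = nQ / (1·√S) = 0.023 × 178 / (√0.0059) = 53.3.
Trying y = 5.88 m: A R^(2/3) = 76.56 — over.
Trying y = 3.51 m: A R^(2/3) = 30.91 — short.
Trying y = 4.81 m: A R^(2/3) = 53.39 — matches.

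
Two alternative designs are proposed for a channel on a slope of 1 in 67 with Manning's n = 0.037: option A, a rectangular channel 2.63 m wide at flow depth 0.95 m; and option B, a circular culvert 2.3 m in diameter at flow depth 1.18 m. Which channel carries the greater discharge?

channel A

Channel A: Flow area A = b·y = 2.63 × 0.95 = 2.498 m². Wetted perimeter P = b + 2y = 2.63 + 2×0.95 = 4.53 m. Hydraulic radius R = A/P = 2.498/4.53 = 0.5515 m. Q_A = (1/0.037)·2.498·0.5515^(2/3)·√0.01493 = 5.548 m³/s.
Channel B: For a circular section of diameter D = 2.3 m at depth y = 1.18 m, the central angle is θ = 2 arccos(1 − 2y/D) = 3.194 rad. Then A = (D²/8)(θ − sin θ) = 2.146 m² and P = Dθ/2 = 3.673 m. Hydraulic radius R = A/P = 2.146/3.673 = 0.5844 m. Q_B = (1/0.037)·2.146·0.5844^(2/3)·√0.01493 = 4.954 m³/s.
Q_A = 5.548 m³/s vs Q_B = 4.954 m³/s, so channel A carries more.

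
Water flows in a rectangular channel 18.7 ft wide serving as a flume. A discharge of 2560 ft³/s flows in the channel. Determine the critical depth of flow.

y_c = 8.35 ft

For a rectangular channel, critical depth y_c = (q²/g)^(1/3) where q = Q/b = 2560/18.7 = 136.9 ft²/s.
So y_c = (136.9²/32.2)^(1/3) = 8.35 ft.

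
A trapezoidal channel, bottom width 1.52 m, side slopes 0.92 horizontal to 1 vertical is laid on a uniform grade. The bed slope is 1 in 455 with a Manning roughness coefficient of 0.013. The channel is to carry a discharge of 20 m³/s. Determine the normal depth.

y_n = 1.84 m

Manning's equation rearranged: A R^(2/3) = nQ / (1·√S) = 0.013 × 20 / (√0.002198) = 5.546.
Try y = 2.02 m: A R^(2/3) = 6.704 — high.
Try y = 1.45 m: A R^(2/3) = 3.44 — low.
Try y = 1.84 m: A R^(2/3) = 5.538 — matches.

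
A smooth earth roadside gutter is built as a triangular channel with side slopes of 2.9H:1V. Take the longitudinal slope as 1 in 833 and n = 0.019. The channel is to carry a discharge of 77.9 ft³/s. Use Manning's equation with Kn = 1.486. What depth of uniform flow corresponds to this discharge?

Manning's equation rearranged: A R^(2/3) = nQ / (1.486·√S) = 0.019 × 77.9 / (1.486 × √0.0012) = 28.75.
At y = 2.31 ft: A R^(2/3) = 16.41 — too small.
At y = 3.37 ft: A R^(2/3) = 44.92 — too large.
At y = 2.85 ft: A R^(2/3) = 28.73 — ≈ 28.75.

y_n = 2.85 ft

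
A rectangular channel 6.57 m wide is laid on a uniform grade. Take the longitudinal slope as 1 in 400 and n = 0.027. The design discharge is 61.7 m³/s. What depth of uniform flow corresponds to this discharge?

y_n = 3.55 m

Manning's equation rearranged: A R^(2/3) = nQ / (1·√S) = 0.027 × 61.7 / (√0.0025) = 33.32.
Trying y = 2.65 m: A R^(2/3) = 22.48 — too small.
Trying y = 3.55 m: A R^(2/3) = 33.3 — close enough.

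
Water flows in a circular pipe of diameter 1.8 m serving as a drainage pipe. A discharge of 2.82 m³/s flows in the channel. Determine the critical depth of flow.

y_c = 0.822 m

At critical depth, Q² T / (g A³) = 1, i.e. A³/T = Q²/g = 2.82²/9.81 = 0.8106.
At y = 0.683 m: A³/T = 0.3976 — low.
At y = 1.02 m: A³/T = 1.846 — high.
At y = 0.822 m: A³/T = 0.8092 — matches.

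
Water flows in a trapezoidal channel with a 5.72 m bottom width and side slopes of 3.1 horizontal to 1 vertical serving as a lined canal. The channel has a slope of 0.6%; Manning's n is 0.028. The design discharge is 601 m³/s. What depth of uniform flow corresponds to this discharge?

y_n = 5.08 m

Manning's equation rearranged: A R^(2/3) = nQ / (1·√S) = 0.028 × 601 / (√0.006) = 217.2.
Try y = 4.44 m: A R^(2/3) = 159.2 — short.
Try y = 6.39 m: A R^(2/3) = 372.1 — over.
Try y = 5.08 m: A R^(2/3) = 217.2 — ≈ 217.2.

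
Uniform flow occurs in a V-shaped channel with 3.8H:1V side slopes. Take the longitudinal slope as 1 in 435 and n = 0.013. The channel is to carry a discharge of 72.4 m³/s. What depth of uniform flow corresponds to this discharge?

y_n = 2.22 m

Manning's equation rearranged: A R^(2/3) = nQ / (1·√S) = 0.013 × 72.4 / (√0.002299) = 19.63.
Trying y = 2.82 m: A R^(2/3) = 37.16 — too large.
Trying y = 1.99 m: A R^(2/3) = 14.67 — too small.
Trying y = 2.22 m: A R^(2/3) = 19.63 — matches.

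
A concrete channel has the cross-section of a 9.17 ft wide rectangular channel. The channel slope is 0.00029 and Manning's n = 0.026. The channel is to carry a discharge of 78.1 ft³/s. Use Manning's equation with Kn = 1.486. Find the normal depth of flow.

y_n = 4.92 ft

Manning's equation rearranged: A R^(2/3) = nQ / (1.486·√S) = 0.026 × 78.1 / (1.486 × √0.00029) = 80.24.
Trying y = 3.72 ft: A R^(2/3) = 55.12 — too small.
Trying y = 6.27 ft: A R^(2/3) = 110.1 — too large.
Trying y = 4.92 ft: A R^(2/3) = 80.27 — matches.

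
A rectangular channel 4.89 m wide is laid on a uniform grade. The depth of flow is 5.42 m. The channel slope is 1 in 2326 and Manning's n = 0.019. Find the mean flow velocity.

Flow area A = b·y = 4.89 × 5.42 = 26.5 m². Wetted perimeter P = b + 2y = 4.89 + 2×5.42 = 15.73 m.
Hydraulic radius R = A/P = 26.5/15.73 = 1.685 m.
From Manning's equation, V = (1/n) R^(2/3) S^(1/2) = (1/0.019) × 1.685^(2/3) × 0.0004299^(1/2) = 1.55 m/s.

V = 1.55 m/s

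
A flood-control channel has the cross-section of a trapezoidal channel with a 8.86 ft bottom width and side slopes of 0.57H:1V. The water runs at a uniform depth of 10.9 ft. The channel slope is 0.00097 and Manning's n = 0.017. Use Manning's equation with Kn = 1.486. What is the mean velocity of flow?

With bottom width b = 8.86 ft and side slope z = 0.57: A = (b + zy)y = (8.86 + 0.57×10.9)×10.9 = 164.3 ft²; P = b + 2y√(1+z²) = 8.86 + 2×10.9×1.151 = 33.95 ft.
Hydraulic radius R = A/P = 164.3/33.95 = 4.839 ft.
From Manning's equation, V = (1.486/n) R^(2/3) S^(1/2) = (1.486/0.017) × 4.839^(2/3) × 0.00097^(1/2) = 7.79 ft/s.

V = 7.79 ft/s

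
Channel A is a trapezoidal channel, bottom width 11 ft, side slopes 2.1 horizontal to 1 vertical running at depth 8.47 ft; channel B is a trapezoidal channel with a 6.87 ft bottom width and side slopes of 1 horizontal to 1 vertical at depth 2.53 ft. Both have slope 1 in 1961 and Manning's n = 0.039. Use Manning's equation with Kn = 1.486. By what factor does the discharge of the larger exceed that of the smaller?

Channel A: With bottom width b = 11 ft and side slope z = 2.1: A = (b + zy)y = (11 + 2.1×8.47)×8.47 = 243.8 ft²; P = b + 2y√(1+z²) = 11 + 2×8.47×2.326 = 50.4 ft. Hydraulic radius R = A/P = 243.8/50.4 = 4.838 ft. Q_A = (1.486/0.039)·243.8·4.838^(2/3)·√0.0005099 = 600.1 ft³/s.
Channel B: With bottom width b = 6.87 ft and side slope z = 1: A = (b + zy)y = (6.87 + 1×2.53)×2.53 = 23.78 ft²; P = b + 2y√(1+z²) = 6.87 + 2×2.53×1.414 = 14.03 ft. Hydraulic radius R = A/P = 23.78/14.03 = 1.696 ft. Q_B = (1.486/0.039)·23.78·1.696^(2/3)·√0.0005099 = 29.1 ft³/s.
The larger discharge is 600.1 ft³/s and the smaller is 29.1 ft³/s; the ratio is 20.6.

20.6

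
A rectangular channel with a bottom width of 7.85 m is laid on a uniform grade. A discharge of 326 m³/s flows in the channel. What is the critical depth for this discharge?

y_c = 5.6 m

For a rectangular channel, critical depth y_c = (q²/g)^(1/3) where q = Q/b = 326/7.85 = 41.53 m²/s.
So y_c = (41.53²/9.81)^(1/3) = 5.6 m.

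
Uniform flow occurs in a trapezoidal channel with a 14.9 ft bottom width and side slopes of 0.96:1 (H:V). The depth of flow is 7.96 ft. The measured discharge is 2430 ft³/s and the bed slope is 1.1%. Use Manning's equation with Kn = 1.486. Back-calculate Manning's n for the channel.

n = 0.033

With bottom width b = 14.9 ft and side slope z = 0.96: A = (b + zy)y = (14.9 + 0.96×7.96)×7.96 = 179.4 ft²; P = b + 2y√(1+z²) = 14.9 + 2×7.96×1.386 = 36.97 ft.
Hydraulic radius R = A/P = 179.4/36.97 = 4.854 ft.
Rearranging Manning's equation: n = (1.486/Q) A R^(2/3) S^(1/2) = (1.486/2430) × 179.4 × 4.854^(2/3) × √0.011 = 0.033.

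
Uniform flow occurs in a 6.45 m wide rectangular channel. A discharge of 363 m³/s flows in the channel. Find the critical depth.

y_c = 6.86 m

For a rectangular channel, critical depth y_c = (q²/g)^(1/3) where q = Q/b = 363/6.45 = 56.28 m²/s.
So y_c = (56.28²/9.81)^(1/3) = 6.86 m.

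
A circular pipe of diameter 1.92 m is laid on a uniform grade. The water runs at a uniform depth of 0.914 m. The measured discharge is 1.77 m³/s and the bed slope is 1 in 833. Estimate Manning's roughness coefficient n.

For a circular section of diameter D = 1.92 m at depth y = 0.914 m, the central angle is θ = 2 arccos(1 − 2y/D) = 3.046 rad. Then A = (D²/8)(θ − sin θ) = 1.359 m² and P = Dθ/2 = 2.924 m.
Hydraulic radius R = A/P = 1.359/2.924 = 0.4649 m.
Rearranging Manning's equation: n = (1/Q) A R^(2/3) S^(1/2) = (1/1.77) × 1.359 × 0.4649^(2/3) × √0.0012 = 0.016.

n = 0.016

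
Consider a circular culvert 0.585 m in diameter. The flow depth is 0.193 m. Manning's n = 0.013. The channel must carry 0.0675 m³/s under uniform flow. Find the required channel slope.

For a circular section of diameter D = 0.585 m at depth y = 0.193 m, the central angle is θ = 2 arccos(1 − 2y/D) = 2.447 rad. Then A = (D²/8)(θ − sin θ) = 0.07733 m² and P = Dθ/2 = 0.7159 m.
Hydraulic radius R = A/P = 0.07733/0.7159 = 0.108 m.
From Manning's equation, S = [nQ / (1 A R^(2/3))]² = [0.013 × 0.0675 / (1 × 0.07733 × 0.108^(2/3))]² = 0.0025.

S = 0.0025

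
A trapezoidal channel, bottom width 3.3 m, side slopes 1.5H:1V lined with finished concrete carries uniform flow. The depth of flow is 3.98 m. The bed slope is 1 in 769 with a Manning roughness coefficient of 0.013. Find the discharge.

With bottom width b = 3.3 m and side slope z = 1.5: A = (b + zy)y = (3.3 + 1.5×3.98)×3.98 = 36.89 m²; P = b + 2y√(1+z²) = 3.3 + 2×3.98×1.803 = 17.65 m.
Hydraulic radius R = A/P = 36.89/17.65 = 2.09 m.
Manning's equation: Q = (1/n) A R^(2/3) S^(1/2) = (1/0.013) × 36.89 × 2.09^(2/3) × 0.0013^(1/2) = 167 m³/s.

Q = 167 m³/s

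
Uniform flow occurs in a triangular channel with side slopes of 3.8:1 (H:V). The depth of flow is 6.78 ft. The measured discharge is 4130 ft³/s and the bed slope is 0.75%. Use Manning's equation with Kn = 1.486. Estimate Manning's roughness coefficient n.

n = 0.012

For a triangular section with side slope z = 3.8: A = zy² = 3.8×6.78² = 174.7 ft²; P = 2y√(1+z²) = 2×6.78×3.929 = 53.28 ft.
Hydraulic radius R = A/P = 174.7/53.28 = 3.278 ft.
Rearranging Manning's equation: n = (1.486/Q) A R^(2/3) S^(1/2) = (1.486/4130) × 174.7 × 3.278^(2/3) × √0.0075 = 0.012.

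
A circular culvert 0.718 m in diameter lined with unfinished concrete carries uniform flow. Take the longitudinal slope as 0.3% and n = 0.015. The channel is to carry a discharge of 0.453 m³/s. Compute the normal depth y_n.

Manning's equation rearranged: A R^(2/3) = nQ / (1·√S) = 0.015 × 0.453 / (√0.003) = 0.1241.
At y = 0.663 m: A R^(2/3) = 0.1384 — too large.
At y = 0.502 m: A R^(2/3) = 0.1077 — too small.
At y = 0.566 m: A R^(2/3) = 0.1241 — ≈ 0.1241.

y_n = 0.566 m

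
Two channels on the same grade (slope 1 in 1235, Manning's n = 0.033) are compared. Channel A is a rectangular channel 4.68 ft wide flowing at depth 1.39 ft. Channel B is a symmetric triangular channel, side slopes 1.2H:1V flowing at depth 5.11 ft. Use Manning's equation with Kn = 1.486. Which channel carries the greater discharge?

channel B

Channel A: Flow area A = b·y = 4.68 × 1.39 = 6.505 ft². Wetted perimeter P = b + 2y = 4.68 + 2×1.39 = 7.46 ft. Hydraulic radius R = A/P = 6.505/7.46 = 0.872 ft. Q_A = (1.486/0.033)·6.505·0.872^(2/3)·√0.0008097 = 7.608 ft³/s.
Channel B: For a triangular section with side slope z = 1.2: A = zy² = 1.2×5.11² = 31.33 ft²; P = 2y√(1+z²) = 2×5.11×1.562 = 15.96 ft. Hydraulic radius R = A/P = 31.33/15.96 = 1.963 ft. Q_B = (1.486/0.033)·31.33·1.963^(2/3)·√0.0008097 = 62.94 ft³/s.
Q_A = 7.608 ft³/s vs Q_B = 62.94 ft³/s, so channel B carries more.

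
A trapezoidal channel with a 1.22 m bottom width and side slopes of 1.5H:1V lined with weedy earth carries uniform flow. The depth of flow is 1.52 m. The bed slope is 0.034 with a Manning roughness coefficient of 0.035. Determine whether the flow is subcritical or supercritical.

With bottom width b = 1.22 m and side slope z = 1.5: A = (b + zy)y = (1.22 + 1.5×1.52)×1.52 = 5.32 m²; P = b + 2y√(1+z²) = 1.22 + 2×1.52×1.803 = 6.7 m.
Hydraulic radius R = A/P = 5.32/6.7 = 0.794 m.
V = (1/n) R^(2/3) √S = (1/0.035) × 0.794^(2/3) × √0.034 = 4.517 m/s. Hydraulic depth D_h = A/T = 5.32/5.78 = 0.9204 m.
Froude number Fr = V/√(g·D_h) = 4.517/√(9.81×0.9204) = 1.5, which is greater than 1, so the flow is supercritical.

supercritical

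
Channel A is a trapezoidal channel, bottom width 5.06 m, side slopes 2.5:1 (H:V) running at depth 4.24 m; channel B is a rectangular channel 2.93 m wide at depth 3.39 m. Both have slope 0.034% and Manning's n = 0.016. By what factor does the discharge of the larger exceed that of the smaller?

Channel A: With bottom width b = 5.06 m and side slope z = 2.5: A = (b + zy)y = (5.06 + 2.5×4.24)×4.24 = 66.4 m²; P = b + 2y√(1+z²) = 5.06 + 2×4.24×2.693 = 27.89 m. Hydraulic radius R = A/P = 66.4/27.89 = 2.38 m. Q_A = (1/0.016)·66.4·2.38^(2/3)·√0.00034 = 136.4 m³/s.
Channel B: Flow area A = b·y = 2.93 × 3.39 = 9.933 m². Wetted perimeter P = b + 2y = 2.93 + 2×3.39 = 9.71 m. Hydraulic radius R = A/P = 9.933/9.71 = 1.023 m. Q_B = (1/0.016)·9.933·1.023^(2/3)·√0.00034 = 11.62 m³/s.
The larger discharge is 136.4 m³/s and the smaller is 11.62 m³/s; the ratio is 11.7.

11.7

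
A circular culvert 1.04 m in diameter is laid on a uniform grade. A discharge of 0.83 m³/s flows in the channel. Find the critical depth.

At critical depth, Q² T / (g A³) = 1, i.e. A³/T = Q²/g = 0.83²/9.81 = 0.07022.
At y = 0.349 m: A³/T = 0.01594 — low.
At y = 0.58 m: A³/T = 0.1118 — high.
At y = 0.514 m: A³/T = 0.07048 — close enough.

y_c = 0.514 m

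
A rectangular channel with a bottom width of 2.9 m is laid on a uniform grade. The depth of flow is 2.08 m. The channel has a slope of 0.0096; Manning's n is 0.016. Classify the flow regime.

supercritical

Flow area A = b·y = 2.9 × 2.08 = 6.032 m². Wetted perimeter P = b + 2y = 2.9 + 2×2.08 = 7.06 m.
Hydraulic radius R = A/P = 6.032/7.06 = 0.8544 m.
V = (1/n) R^(2/3) √S = (1/0.016) × 0.8544^(2/3) × √0.0096 = 5.514 m/s. Hydraulic depth D_h = A/T = 6.032/2.9 = 2.08 m.
Froude number Fr = V/√(g·D_h) = 5.514/√(9.81×2.08) = 1.22, which is greater than 1, so the flow is supercritical.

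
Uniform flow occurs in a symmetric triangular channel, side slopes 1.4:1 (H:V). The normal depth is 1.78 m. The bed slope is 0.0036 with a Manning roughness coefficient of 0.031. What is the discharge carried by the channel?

Q = 6.92 m³/s

For a triangular section with side slope z = 1.4: A = zy² = 1.4×1.78² = 4.436 m²; P = 2y√(1+z²) = 2×1.78×1.72 = 6.125 m.
Hydraulic radius R = A/P = 4.436/6.125 = 0.7242 m.
Manning's equation: Q = (1/n) A R^(2/3) S^(1/2) = (1/0.031) × 4.436 × 0.7242^(2/3) × 0.0036^(1/2) = 6.92 m³/s.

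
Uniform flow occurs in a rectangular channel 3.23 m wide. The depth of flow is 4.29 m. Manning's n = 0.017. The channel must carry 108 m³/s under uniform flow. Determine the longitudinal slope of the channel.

S = 0.0142

Flow area A = b·y = 3.23 × 4.29 = 13.86 m². Wetted perimeter P = b + 2y = 3.23 + 2×4.29 = 11.81 m.
Hydraulic radius R = A/P = 13.86/11.81 = 1.173 m.
From Manning's equation, S = [nQ / (1 A R^(2/3))]² = [0.017 × 108 / (1 × 13.86 × 1.173^(2/3))]² = 0.0142.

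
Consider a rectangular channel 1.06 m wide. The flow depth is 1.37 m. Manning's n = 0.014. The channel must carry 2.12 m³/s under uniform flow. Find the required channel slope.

Flow area A = b·y = 1.06 × 1.37 = 1.452 m². Wetted perimeter P = b + 2y = 1.06 + 2×1.37 = 3.8 m.
Hydraulic radius R = A/P = 1.452/3.8 = 0.3822 m.
From Manning's equation, S = [nQ / (1 A R^(2/3))]² = [0.014 × 2.12 / (1 × 1.452 × 0.3822^(2/3))]² = 0.00151.

S = 0.00151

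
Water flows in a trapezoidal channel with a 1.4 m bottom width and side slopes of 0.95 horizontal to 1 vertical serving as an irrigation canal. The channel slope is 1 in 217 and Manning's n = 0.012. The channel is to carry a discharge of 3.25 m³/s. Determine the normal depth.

y_n = 0.571 m

Manning's equation rearranged: A R^(2/3) = nQ / (1·√S) = 0.012 × 3.25 / (√0.004608) = 0.5745.
Trying y = 0.456 m: A R^(2/3) = 0.3866 — low.
Trying y = 0.636 m: A R^(2/3) = 0.6967 — high.
Trying y = 0.571 m: A R^(2/3) = 0.5745 — matches.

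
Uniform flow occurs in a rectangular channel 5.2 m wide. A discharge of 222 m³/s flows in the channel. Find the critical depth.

y_c = 5.71 m

For a rectangular channel, critical depth y_c = (q²/g)^(1/3) where q = Q/b = 222/5.2 = 42.69 m²/s.
So y_c = (42.69²/9.81)^(1/3) = 5.71 m.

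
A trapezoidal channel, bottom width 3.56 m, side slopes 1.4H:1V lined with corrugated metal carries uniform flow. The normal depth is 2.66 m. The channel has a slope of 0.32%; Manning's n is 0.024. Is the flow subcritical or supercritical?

subcritical

With bottom width b = 3.56 m and side slope z = 1.4: A = (b + zy)y = (3.56 + 1.4×2.66)×2.66 = 19.38 m²; P = b + 2y√(1+z²) = 3.56 + 2×2.66×1.72 = 12.71 m.
Hydraulic radius R = A/P = 19.38/12.71 = 1.524 m.
V = (1/n) R^(2/3) √S = (1/0.024) × 1.524^(2/3) × √0.0032 = 3.122 m/s. Hydraulic depth D_h = A/T = 19.38/11.01 = 1.76 m.
Froude number Fr = V/√(g·D_h) = 3.122/√(9.81×1.76) = 0.751, which is less than 1, so the flow is subcritical.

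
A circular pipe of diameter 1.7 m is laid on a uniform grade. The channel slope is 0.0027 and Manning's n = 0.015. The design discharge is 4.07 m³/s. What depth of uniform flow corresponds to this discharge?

y_n = 1.28 m

Manning's equation rearranged: A R^(2/3) = nQ / (1·√S) = 0.015 × 4.07 / (√0.0027) = 1.175.
Try y = 1.57 m: A R^(2/3) = 1.378 — too large.
Try y = 1 m: A R^(2/3) = 0.8361 — too small.
Try y = 1.28 m: A R^(2/3) = 1.175 — ≈ 1.175.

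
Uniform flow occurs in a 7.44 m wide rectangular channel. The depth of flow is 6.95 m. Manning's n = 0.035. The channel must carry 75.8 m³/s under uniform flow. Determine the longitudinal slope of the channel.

Flow area A = b·y = 7.44 × 6.95 = 51.71 m². Wetted perimeter P = b + 2y = 7.44 + 2×6.95 = 21.34 m.
Hydraulic radius R = A/P = 51.71/21.34 = 2.423 m.
From Manning's equation, S = [nQ / (1 A R^(2/3))]² = [0.035 × 75.8 / (1 × 51.71 × 2.423^(2/3))]² = 0.000809.

S = 0.000809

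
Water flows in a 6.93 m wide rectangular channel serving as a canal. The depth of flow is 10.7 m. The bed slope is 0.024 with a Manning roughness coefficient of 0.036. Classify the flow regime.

Flow area A = b·y = 6.93 × 10.7 = 74.15 m². Wetted perimeter P = b + 2y = 6.93 + 2×10.7 = 28.33 m.
Hydraulic radius R = A/P = 74.15/28.33 = 2.617 m.
V = (1/n) R^(2/3) √S = (1/0.036) × 2.617^(2/3) × √0.024 = 8.173 m/s. Hydraulic depth D_h = A/T = 74.15/6.93 = 10.7 m.
Froude number Fr = V/√(g·D_h) = 8.173/√(9.81×10.7) = 0.798, which is less than 1, so the flow is subcritical.

subcritical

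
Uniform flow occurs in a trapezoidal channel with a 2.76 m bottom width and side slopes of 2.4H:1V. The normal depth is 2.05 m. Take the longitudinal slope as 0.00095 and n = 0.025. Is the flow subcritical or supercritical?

subcritical

With bottom width b = 2.76 m and side slope z = 2.4: A = (b + zy)y = (2.76 + 2.4×2.05)×2.05 = 15.74 m²; P = b + 2y√(1+z²) = 2.76 + 2×2.05×2.6 = 13.42 m.
Hydraulic radius R = A/P = 15.74/13.42 = 1.173 m.
V = (1/n) R^(2/3) √S = (1/0.025) × 1.173^(2/3) × √0.00095 = 1.371 m/s. Hydraulic depth D_h = A/T = 15.74/12.6 = 1.25 m.
Froude number Fr = V/√(g·D_h) = 1.371/√(9.81×1.25) = 0.392, which is less than 1, so the flow is subcritical.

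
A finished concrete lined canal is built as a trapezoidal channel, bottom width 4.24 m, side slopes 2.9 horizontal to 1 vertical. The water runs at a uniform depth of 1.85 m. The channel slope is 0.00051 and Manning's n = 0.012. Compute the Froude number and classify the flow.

subcritical

With bottom width b = 4.24 m and side slope z = 2.9: A = (b + zy)y = (4.24 + 2.9×1.85)×1.85 = 17.77 m²; P = b + 2y√(1+z²) = 4.24 + 2×1.85×3.068 = 15.59 m.
Hydraulic radius R = A/P = 17.77/15.59 = 1.14 m.
V = (1/n) R^(2/3) √S = (1/0.012) × 1.14^(2/3) × √0.00051 = 2.053 m/s. Hydraulic depth D_h = A/T = 17.77/14.97 = 1.187 m.
Froude number Fr = V/√(g·D_h) = 2.053/√(9.81×1.187) = 0.602, which is less than 1, so the flow is subcritical.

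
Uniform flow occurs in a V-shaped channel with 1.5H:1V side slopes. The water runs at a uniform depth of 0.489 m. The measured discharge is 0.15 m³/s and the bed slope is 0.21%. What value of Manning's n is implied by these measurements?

n = 0.0379

For a triangular section with side slope z = 1.5: A = zy² = 1.5×0.489² = 0.3587 m²; P = 2y√(1+z²) = 2×0.489×1.803 = 1.763 m.
Hydraulic radius R = A/P = 0.3587/1.763 = 0.2034 m.
Rearranging Manning's equation: n = (1/Q) A R^(2/3) S^(1/2) = (1/0.15) × 0.3587 × 0.2034^(2/3) × √0.0021 = 0.0379.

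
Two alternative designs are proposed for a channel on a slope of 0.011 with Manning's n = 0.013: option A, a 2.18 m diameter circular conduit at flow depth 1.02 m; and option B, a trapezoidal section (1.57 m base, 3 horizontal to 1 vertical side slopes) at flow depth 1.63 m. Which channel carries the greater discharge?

channel B

Channel A: For a circular section of diameter D = 2.18 m at depth y = 1.02 m, the central angle is θ = 2 arccos(1 − 2y/D) = 3.013 rad. Then A = (D²/8)(θ − sin θ) = 1.714 m² and P = Dθ/2 = 3.284 m. Hydraulic radius R = A/P = 1.714/3.284 = 0.5218 m. Q_A = (1/0.013)·1.714·0.5218^(2/3)·√0.011 = 8.962 m³/s.
Channel B: With bottom width b = 1.57 m and side slope z = 3: A = (b + zy)y = (1.57 + 3×1.63)×1.63 = 10.53 m²; P = b + 2y√(1+z²) = 1.57 + 2×1.63×3.162 = 11.88 m. Hydraulic radius R = A/P = 10.53/11.88 = 0.8864 m. Q_B = (1/0.013)·10.53·0.8864^(2/3)·√0.011 = 78.39 m³/s.
Q_A = 8.962 m³/s vs Q_B = 78.39 m³/s, so channel B carries more.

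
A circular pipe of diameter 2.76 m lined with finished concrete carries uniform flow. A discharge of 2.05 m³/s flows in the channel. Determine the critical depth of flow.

At critical depth, Q² T / (g A³) = 1, i.e. A³/T = Q²/g = 2.05²/9.81 = 0.4284.
At y = 0.704 m: A³/T = 0.724 — over.
At y = 0.483 m: A³/T = 0.1658 — short.
At y = 0.615 m: A³/T = 0.4273 — close enough.

y_c = 0.615 m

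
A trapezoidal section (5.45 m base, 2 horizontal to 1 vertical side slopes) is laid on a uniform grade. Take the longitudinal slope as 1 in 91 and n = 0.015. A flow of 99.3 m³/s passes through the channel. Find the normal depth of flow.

Manning's equation rearranged: A R^(2/3) = nQ / (1·√S) = 0.015 × 99.3 / (√0.01099) = 14.21.
Try y = 1.88 m: A R^(2/3) = 20.09 — too large.
Try y = 1.11 m: A R^(2/3) = 7.444 — too small.
Try y = 1.57 m: A R^(2/3) = 14.21 — close enough.

y_n = 1.57 m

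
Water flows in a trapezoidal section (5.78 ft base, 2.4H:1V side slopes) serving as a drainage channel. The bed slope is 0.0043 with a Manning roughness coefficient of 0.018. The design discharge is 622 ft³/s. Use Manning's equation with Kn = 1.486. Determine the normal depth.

Manning's equation rearranged: A R^(2/3) = nQ / (1.486·√S) = 0.018 × 622 / (1.486 × √0.0043) = 114.9.
Try y = 5.08 ft: A R^(2/3) = 182.9 — too large.
Try y = 2.88 ft: A R^(2/3) = 53.31 — too small.
Try y = 4.12 ft: A R^(2/3) = 114.8 — ≈ 114.9.

y_n = 4.12 ft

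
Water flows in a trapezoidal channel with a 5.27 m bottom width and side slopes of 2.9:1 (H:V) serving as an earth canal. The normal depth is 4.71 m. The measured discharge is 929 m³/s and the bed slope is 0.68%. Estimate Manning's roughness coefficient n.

n = 0.015

With bottom width b = 5.27 m and side slope z = 2.9: A = (b + zy)y = (5.27 + 2.9×4.71)×4.71 = 89.16 m²; P = b + 2y√(1+z²) = 5.27 + 2×4.71×3.068 = 34.17 m.
Hydraulic radius R = A/P = 89.16/34.17 = 2.609 m.
Rearranging Manning's equation: n = (1/Q) A R^(2/3) S^(1/2) = (1/929) × 89.16 × 2.609^(2/3) × √0.0068 = 0.015.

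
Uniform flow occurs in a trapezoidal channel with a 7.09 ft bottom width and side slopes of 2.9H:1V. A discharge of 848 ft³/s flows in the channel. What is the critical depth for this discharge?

y_c = 4.5 ft

At critical depth, Q² T / (g A³) = 1, i.e. A³/T = Q²/g = 848²/32.2 = 22330.
Trying y = 5.67 ft: A³/T = 59430 — high.
Trying y = 3.15 ft: A³/T = 5264 — low.
Trying y = 4.5 ft: A³/T = 22430 — ≈ 22330.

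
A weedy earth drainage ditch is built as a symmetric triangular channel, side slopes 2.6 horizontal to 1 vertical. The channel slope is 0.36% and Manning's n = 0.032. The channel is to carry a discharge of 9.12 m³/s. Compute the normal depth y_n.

y_n = 1.53 m

Manning's equation rearranged: A R^(2/3) = nQ / (1·√S) = 0.032 × 9.12 / (√0.0036) = 4.864.
Trying y = 1.88 m: A R^(2/3) = 8.422 — too large.
Trying y = 1.53 m: A R^(2/3) = 4.862 — close enough.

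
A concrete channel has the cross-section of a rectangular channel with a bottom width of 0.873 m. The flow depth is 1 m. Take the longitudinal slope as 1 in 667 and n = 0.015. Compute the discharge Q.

Flow area A = b·y = 0.873 × 1 = 0.873 m². Wetted perimeter P = b + 2y = 0.873 + 2×1 = 2.873 m.
Hydraulic radius R = A/P = 0.873/2.873 = 0.3039 m.
Manning's equation: Q = (1/n) A R^(2/3) S^(1/2) = (1/0.015) × 0.873 × 0.3039^(2/3) × 0.001499^(1/2) = 1.02 m³/s.

Q = 1.02 m³/s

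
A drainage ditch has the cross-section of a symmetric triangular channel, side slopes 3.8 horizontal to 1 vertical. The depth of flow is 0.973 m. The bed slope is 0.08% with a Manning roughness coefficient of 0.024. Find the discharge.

For a triangular section with side slope z = 3.8: A = zy² = 3.8×0.973² = 3.598 m²; P = 2y√(1+z²) = 2×0.973×3.929 = 7.647 m.
Hydraulic radius R = A/P = 3.598/7.647 = 0.4705 m.
Manning's equation: Q = (1/n) A R^(2/3) S^(1/2) = (1/0.024) × 3.598 × 0.4705^(2/3) × 0.0008^(1/2) = 2.56 m³/s.

Q = 2.56 m³/s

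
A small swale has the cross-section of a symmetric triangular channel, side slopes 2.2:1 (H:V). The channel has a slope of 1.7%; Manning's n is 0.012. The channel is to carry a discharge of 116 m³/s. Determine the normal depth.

Manning's equation rearranged: A R^(2/3) = nQ / (1·√S) = 0.012 × 116 / (√0.017) = 10.68.
Trying y = 2.6 m: A R^(2/3) = 16.64 — over.
Trying y = 1.76 m: A R^(2/3) = 5.878 — short.
Trying y = 2.2 m: A R^(2/3) = 10.66 — ≈ 10.68.

y_n = 2.2 m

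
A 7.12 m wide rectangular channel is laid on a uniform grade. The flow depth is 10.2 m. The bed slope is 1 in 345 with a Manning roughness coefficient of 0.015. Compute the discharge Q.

Q = 498 m³/s

Flow area A = b·y = 7.12 × 10.2 = 72.62 m². Wetted perimeter P = b + 2y = 7.12 + 2×10.2 = 27.52 m.
Hydraulic radius R = A/P = 72.62/27.52 = 2.639 m.
Manning's equation: Q = (1/n) A R^(2/3) S^(1/2) = (1/0.015) × 72.62 × 2.639^(2/3) × 0.002899^(1/2) = 498 m³/s.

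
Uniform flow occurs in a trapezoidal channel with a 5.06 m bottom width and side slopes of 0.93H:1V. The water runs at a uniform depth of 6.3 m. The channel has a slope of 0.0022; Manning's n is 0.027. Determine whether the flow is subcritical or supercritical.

With bottom width b = 5.06 m and side slope z = 0.93: A = (b + zy)y = (5.06 + 0.93×6.3)×6.3 = 68.79 m²; P = b + 2y√(1+z²) = 5.06 + 2×6.3×1.366 = 22.27 m.
Hydraulic radius R = A/P = 68.79/22.27 = 3.089 m.
V = (1/n) R^(2/3) √S = (1/0.027) × 3.089^(2/3) × √0.0022 = 3.685 m/s. Hydraulic depth D_h = A/T = 68.79/16.78 = 4.1 m.
Froude number Fr = V/√(g·D_h) = 3.685/√(9.81×4.1) = 0.581, which is less than 1, so the flow is subcritical.

subcritical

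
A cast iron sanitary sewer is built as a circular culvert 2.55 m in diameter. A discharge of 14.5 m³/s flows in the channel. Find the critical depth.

At critical depth, Q² T / (g A³) = 1, i.e. A³/T = Q²/g = 14.5²/9.81 = 21.43.
Trying y = 1.24 m: A³/T = 5.871 — too small.
Trying y = 2.05 m: A³/T = 42.08 — too large.
Trying y = 1.74 m: A³/T = 21.55 — matches.

y_c = 1.74 m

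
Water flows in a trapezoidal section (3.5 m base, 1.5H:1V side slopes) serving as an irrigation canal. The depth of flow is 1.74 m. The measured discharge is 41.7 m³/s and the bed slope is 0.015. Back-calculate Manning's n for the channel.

n = 0.033

With bottom width b = 3.5 m and side slope z = 1.5: A = (b + zy)y = (3.5 + 1.5×1.74)×1.74 = 10.63 m²; P = b + 2y√(1+z²) = 3.5 + 2×1.74×1.803 = 9.774 m.
Hydraulic radius R = A/P = 10.63/9.774 = 1.088 m.
Rearranging Manning's equation: n = (1/Q) A R^(2/3) S^(1/2) = (1/41.7) × 10.63 × 1.088^(2/3) × √0.015 = 0.033.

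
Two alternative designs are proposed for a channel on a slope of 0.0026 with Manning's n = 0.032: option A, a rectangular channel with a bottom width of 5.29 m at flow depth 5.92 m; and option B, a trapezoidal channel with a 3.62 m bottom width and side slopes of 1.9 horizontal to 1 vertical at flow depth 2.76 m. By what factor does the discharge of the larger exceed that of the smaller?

1.41

Channel A: Flow area A = b·y = 5.29 × 5.92 = 31.32 m². Wetted perimeter P = b + 2y = 5.29 + 2×5.92 = 17.13 m. Hydraulic radius R = A/P = 31.32/17.13 = 1.828 m. Q_A = (1/0.032)·31.32·1.828^(2/3)·√0.0026 = 74.61 m³/s.
Channel B: With bottom width b = 3.62 m and side slope z = 1.9: A = (b + zy)y = (3.62 + 1.9×2.76)×2.76 = 24.46 m²; P = b + 2y√(1+z²) = 3.62 + 2×2.76×2.147 = 15.47 m. Hydraulic radius R = A/P = 24.46/15.47 = 1.581 m. Q_B = (1/0.032)·24.46·1.581^(2/3)·√0.0026 = 52.91 m³/s.
The larger discharge is 74.61 m³/s and the smaller is 52.91 m³/s; the ratio is 1.41.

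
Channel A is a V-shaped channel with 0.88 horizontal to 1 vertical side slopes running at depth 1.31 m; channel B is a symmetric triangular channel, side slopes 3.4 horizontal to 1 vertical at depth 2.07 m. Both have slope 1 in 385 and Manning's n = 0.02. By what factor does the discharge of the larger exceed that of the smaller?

Channel A: For a triangular section with side slope z = 0.88: A = zy² = 0.88×1.31² = 1.51 m²; P = 2y√(1+z²) = 2×1.31×1.332 = 3.49 m. Hydraulic radius R = A/P = 1.51/3.49 = 0.4327 m. Q_A = (1/0.02)·1.51·0.4327^(2/3)·√0.002597 = 2.202 m³/s.
Channel B: For a triangular section with side slope z = 3.4: A = zy² = 3.4×2.07² = 14.57 m²; P = 2y√(1+z²) = 2×2.07×3.544 = 14.67 m. Hydraulic radius R = A/P = 14.57/14.67 = 0.9929 m. Q_B = (1/0.02)·14.57·0.9929^(2/3)·√0.002597 = 36.95 m³/s.
The larger discharge is 36.95 m³/s and the smaller is 2.202 m³/s; the ratio is 16.8.

16.8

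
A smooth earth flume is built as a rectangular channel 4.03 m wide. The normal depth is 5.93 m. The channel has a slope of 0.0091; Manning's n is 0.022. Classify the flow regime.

Flow area A = b·y = 4.03 × 5.93 = 23.9 m². Wetted perimeter P = b + 2y = 4.03 + 2×5.93 = 15.89 m.
Hydraulic radius R = A/P = 23.9/15.89 = 1.504 m.
V = (1/n) R^(2/3) √S = (1/0.022) × 1.504^(2/3) × √0.0091 = 5.692 m/s. Hydraulic depth D_h = A/T = 23.9/4.03 = 5.93 m.
Froude number Fr = V/√(g·D_h) = 5.692/√(9.81×5.93) = 0.746, which is less than 1, so the flow is subcritical.

subcritical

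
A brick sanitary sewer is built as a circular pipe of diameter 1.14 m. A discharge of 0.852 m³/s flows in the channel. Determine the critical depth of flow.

y_c = 0.506 m

At critical depth, Q² T / (g A³) = 1, i.e. A³/T = Q²/g = 0.852²/9.81 = 0.074.
Try y = 0.605 m: A³/T = 0.1464 — high.
Try y = 0.506 m: A³/T = 0.07395 — matches.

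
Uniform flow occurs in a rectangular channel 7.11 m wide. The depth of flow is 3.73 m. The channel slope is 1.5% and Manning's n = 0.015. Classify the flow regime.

Flow area A = b·y = 7.11 × 3.73 = 26.52 m². Wetted perimeter P = b + 2y = 7.11 + 2×3.73 = 14.57 m.
Hydraulic radius R = A/P = 26.52/14.57 = 1.82 m.
V = (1/n) R^(2/3) √S = (1/0.015) × 1.82^(2/3) × √0.015 = 12.17 m/s. Hydraulic depth D_h = A/T = 26.52/7.11 = 3.73 m.
Froude number Fr = V/√(g·D_h) = 12.17/√(9.81×3.73) = 2.01, which is greater than 1, so the flow is supercritical.

supercritical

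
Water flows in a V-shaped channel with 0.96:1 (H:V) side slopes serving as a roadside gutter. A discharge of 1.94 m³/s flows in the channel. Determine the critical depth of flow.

y_c = 0.964 m

At critical depth, Q² T / (g A³) = 1, i.e. A³/T = Q²/g = 1.94²/9.81 = 0.3836.
Try y = 1.13 m: A³/T = 0.849 — too large.
Try y = 0.964 m: A³/T = 0.3836 — ≈ 0.3836.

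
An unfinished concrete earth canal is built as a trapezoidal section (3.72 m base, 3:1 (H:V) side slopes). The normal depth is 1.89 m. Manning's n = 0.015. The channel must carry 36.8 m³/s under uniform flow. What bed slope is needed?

S = 0.00082

With bottom width b = 3.72 m and side slope z = 3: A = (b + zy)y = (3.72 + 3×1.89)×1.89 = 17.75 m²; P = b + 2y√(1+z²) = 3.72 + 2×1.89×3.162 = 15.67 m.
Hydraulic radius R = A/P = 17.75/15.67 = 1.132 m.
From Manning's equation, S = [nQ / (1 A R^(2/3))]² = [0.015 × 36.8 / (1 × 17.75 × 1.132^(2/3))]² = 0.00082.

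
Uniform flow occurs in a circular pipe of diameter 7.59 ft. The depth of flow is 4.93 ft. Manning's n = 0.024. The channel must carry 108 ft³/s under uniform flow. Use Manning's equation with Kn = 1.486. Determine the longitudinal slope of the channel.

S = 0.00111

For a circular section of diameter D = 7.59 ft at depth y = 4.93 ft, the central angle is θ = 2 arccos(1 − 2y/D) = 3.749 rad. Then A = (D²/8)(θ − sin θ) = 31.11 ft² and P = Dθ/2 = 14.23 ft.
Hydraulic radius R = A/P = 31.11/14.23 = 2.186 ft.
From Manning's equation, S = [nQ / (1.486 A R^(2/3))]² = [0.024 × 108 / (1.486 × 31.11 × 2.186^(2/3))]² = 0.00111.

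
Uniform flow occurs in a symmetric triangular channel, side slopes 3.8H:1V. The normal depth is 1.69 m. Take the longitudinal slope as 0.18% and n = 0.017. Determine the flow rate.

For a triangular section with side slope z = 3.8: A = zy² = 3.8×1.69² = 10.85 m²; P = 2y√(1+z²) = 2×1.69×3.929 = 13.28 m.
Hydraulic radius R = A/P = 10.85/13.28 = 0.8172 m.
Manning's equation: Q = (1/n) A R^(2/3) S^(1/2) = (1/0.017) × 10.85 × 0.8172^(2/3) × 0.0018^(1/2) = 23.7 m³/s.

Q = 23.7 m³/s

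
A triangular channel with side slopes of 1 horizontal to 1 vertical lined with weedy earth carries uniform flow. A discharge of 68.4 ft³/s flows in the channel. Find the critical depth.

y_c = 3.11 ft

At critical depth, Q² T / (g A³) = 1, i.e. A³/T = Q²/g = 68.4²/32.2 = 145.3.
Try y = 3.91 ft: A³/T = 456.9 — too large.
Try y = 2.56 ft: A³/T = 54.98 — too small.
Try y = 3.11 ft: A³/T = 145.5 — ≈ 145.3.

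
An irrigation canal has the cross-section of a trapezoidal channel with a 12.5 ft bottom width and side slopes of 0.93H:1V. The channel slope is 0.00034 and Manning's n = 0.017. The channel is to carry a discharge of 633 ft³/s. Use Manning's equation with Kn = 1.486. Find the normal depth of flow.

y_n = 7.49 ft

Manning's equation rearranged: A R^(2/3) = nQ / (1.486·√S) = 0.017 × 633 / (1.486 × √0.00034) = 392.7.
Trying y = 8.89 ft: A R^(2/3) = 541.3 — over.
Trying y = 5.39 ft: A R^(2/3) = 216.3 — short.
Trying y = 7.49 ft: A R^(2/3) = 392.9 — ≈ 392.7.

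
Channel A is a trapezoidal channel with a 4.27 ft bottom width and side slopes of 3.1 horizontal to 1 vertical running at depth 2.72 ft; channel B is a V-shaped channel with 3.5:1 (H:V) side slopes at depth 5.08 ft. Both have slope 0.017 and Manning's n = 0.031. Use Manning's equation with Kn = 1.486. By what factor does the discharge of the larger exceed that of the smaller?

Channel A: With bottom width b = 4.27 ft and side slope z = 3.1: A = (b + zy)y = (4.27 + 3.1×2.72)×2.72 = 34.55 ft²; P = b + 2y√(1+z²) = 4.27 + 2×2.72×3.257 = 21.99 ft. Hydraulic radius R = A/P = 34.55/21.99 = 1.571 ft. Q_A = (1.486/0.031)·34.55·1.571^(2/3)·√0.017 = 291.8 ft³/s.
Channel B: For a triangular section with side slope z = 3.5: A = zy² = 3.5×5.08² = 90.32 ft²; P = 2y√(1+z²) = 2×5.08×3.64 = 36.98 ft. Hydraulic radius R = A/P = 90.32/36.98 = 2.442 ft. Q_B = (1.486/0.031)·90.32·2.442^(2/3)·√0.017 = 1024 ft³/s.
The larger discharge is 1024 ft³/s and the smaller is 291.8 ft³/s; the ratio is 3.51.

3.51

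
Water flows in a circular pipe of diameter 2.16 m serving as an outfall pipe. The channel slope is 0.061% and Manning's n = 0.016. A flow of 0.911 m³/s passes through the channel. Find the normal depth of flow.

Manning's equation rearranged: A R^(2/3) = nQ / (1·√S) = 0.016 × 0.911 / (√0.00061) = 0.5902.
Trying y = 0.577 m: A R^(2/3) = 0.3794 — too small.
Trying y = 0.888 m: A R^(2/3) = 0.8608 — too large.
Trying y = 0.725 m: A R^(2/3) = 0.5902 — ≈ 0.5902.

y_n = 0.725 m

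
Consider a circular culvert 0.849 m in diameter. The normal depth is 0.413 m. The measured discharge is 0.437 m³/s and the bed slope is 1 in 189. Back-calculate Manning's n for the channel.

For a circular section of diameter D = 0.849 m at depth y = 0.413 m, the central angle is θ = 2 arccos(1 − 2y/D) = 3.087 rad. Then A = (D²/8)(θ − sin θ) = 0.2733 m² and P = Dθ/2 = 1.311 m.
Hydraulic radius R = A/P = 0.2733/1.311 = 0.2085 m.
Rearranging Manning's equation: n = (1/Q) A R^(2/3) S^(1/2) = (1/0.437) × 0.2733 × 0.2085^(2/3) × √0.005291 = 0.016.

n = 0.016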